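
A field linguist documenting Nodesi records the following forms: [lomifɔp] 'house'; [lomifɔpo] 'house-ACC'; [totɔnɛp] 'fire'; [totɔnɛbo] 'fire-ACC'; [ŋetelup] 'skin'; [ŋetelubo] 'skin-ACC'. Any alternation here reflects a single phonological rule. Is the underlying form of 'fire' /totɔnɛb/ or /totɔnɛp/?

/totɔnɛb/

'fire' shows [p] ~ [b] at the end of the stem ([totɔnɛp] vs [totɔnɛbo]).
If /p/ were underlying and a rule turned it into [b] before the ACC suffix, 'house' would also alternate; but it has [p] in both [lomifɔp] and [lomifɔpo].
The underlying segment must be /b/; voiced obstruents become voiceless word-finally, yielding [p] there.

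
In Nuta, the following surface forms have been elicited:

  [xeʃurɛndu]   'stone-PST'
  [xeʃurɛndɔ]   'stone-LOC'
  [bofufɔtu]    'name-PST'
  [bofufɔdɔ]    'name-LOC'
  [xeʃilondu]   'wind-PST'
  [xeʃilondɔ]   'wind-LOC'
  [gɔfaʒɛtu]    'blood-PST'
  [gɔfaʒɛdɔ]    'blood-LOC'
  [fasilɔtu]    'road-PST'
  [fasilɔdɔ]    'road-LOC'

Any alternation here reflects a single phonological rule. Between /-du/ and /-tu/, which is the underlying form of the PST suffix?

The PST morpheme has two allomorphs, [-du] and [-tu].
By contrast the LOC suffix keeps its initial [d] throughout — that segment must be underlying.
The PST suffix is therefore /-tu/ underlyingly, with post-nasal voicing: voiceless stops become voiced after a nasal.

/-tu/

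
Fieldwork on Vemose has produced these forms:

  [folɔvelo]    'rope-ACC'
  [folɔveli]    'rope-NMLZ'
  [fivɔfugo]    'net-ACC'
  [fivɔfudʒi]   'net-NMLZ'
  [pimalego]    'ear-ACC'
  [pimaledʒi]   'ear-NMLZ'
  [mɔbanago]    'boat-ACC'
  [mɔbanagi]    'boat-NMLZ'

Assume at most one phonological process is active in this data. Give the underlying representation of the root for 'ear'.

'ear' shows [g] ~ [dʒ] at the end of the stem ([pimalego] vs [pimaledʒi]).
But 'boat' keeps [g] in both environments ([mɔbanago], [mɔbanagi]), so there is no rule changing /g/ to [dʒ] before the NMLZ suffix.
The alternation reflects depalatalization: palato-alveolar /dʒ/ becomes [g] when no front vowel follows. /dʒ/ is underlying.

/pimaledʒ/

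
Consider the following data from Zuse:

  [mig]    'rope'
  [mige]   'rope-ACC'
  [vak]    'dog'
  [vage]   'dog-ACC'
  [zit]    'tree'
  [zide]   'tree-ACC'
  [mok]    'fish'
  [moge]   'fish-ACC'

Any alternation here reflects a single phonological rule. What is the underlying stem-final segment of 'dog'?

'dog' shows [k] ~ [g] at the end of the stem ([vak] vs [vage]).
If /g/ were underlying and a rule turned it into [k] in isolation, 'rope' would also alternate; but it has [g] in both [mig] and [mige].
The underlying segment must be /k/; voiceless stops become voiced between vowels, yielding [g] there.

/k/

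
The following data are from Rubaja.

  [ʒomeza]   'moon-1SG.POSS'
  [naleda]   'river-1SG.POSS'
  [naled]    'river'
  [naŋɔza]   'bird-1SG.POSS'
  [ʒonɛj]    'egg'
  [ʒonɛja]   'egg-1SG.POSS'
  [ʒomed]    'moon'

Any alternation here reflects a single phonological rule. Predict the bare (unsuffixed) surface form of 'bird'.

The stem for 'moon' ends in [d] in [ʒomed] but [z] in [ʒomeza].
But 'river' keeps [d] in both environments ([naled], [naleda]), so there is no rule changing /d/ to [z] before the 1SG.POSS suffix.
Therefore /z/ is basic and [d] is derived by word-final hardening (voiced fricatives become stops word-finally).
The one attested form of 'bird', [naŋɔza], shows underlying /naŋɔz/. Applying the same rule word-finally gives [naŋɔd].

[naŋɔd]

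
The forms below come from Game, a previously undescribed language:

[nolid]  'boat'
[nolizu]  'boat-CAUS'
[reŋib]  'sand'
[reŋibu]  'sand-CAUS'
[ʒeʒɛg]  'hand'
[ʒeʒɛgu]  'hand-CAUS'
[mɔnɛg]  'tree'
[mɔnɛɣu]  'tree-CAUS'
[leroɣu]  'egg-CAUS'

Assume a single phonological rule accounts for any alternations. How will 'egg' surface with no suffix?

The stem for 'tree' ends in [g] in [mɔnɛg] but [ɣ] in [mɔnɛɣu].
But 'hand' keeps [g] in both environments ([ʒeʒɛg], [ʒeʒɛgu]), so there is no rule changing /g/ to [ɣ] before the CAUS suffix.
Therefore /ɣ/ is basic and [g] is derived by word-final hardening (voiced fricatives become stops word-finally).
From [leroɣu] the stem 'egg' is /leroɣ/; word-finally this yields [lerog].

[lerog]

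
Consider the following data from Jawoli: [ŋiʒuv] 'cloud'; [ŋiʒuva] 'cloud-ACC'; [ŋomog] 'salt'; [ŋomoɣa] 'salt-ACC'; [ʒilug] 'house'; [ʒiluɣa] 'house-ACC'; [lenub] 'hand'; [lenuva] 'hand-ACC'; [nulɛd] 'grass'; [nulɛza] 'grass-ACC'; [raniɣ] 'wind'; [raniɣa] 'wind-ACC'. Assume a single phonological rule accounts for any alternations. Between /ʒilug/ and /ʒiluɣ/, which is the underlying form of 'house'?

/ʒilug/

The root 'house' surfaces as [ʒilug] and [ʒiluɣa], with a stem-final [g] ~ [ɣ] alternation.
But 'wind' keeps [ɣ] in both environments ([raniɣ], [raniɣa]), so there is no rule changing /ɣ/ to [g] in isolation.
Therefore /g/ is basic and [ɣ] is derived by intervocalic spirantization (voiced stops become fricatives between vowels).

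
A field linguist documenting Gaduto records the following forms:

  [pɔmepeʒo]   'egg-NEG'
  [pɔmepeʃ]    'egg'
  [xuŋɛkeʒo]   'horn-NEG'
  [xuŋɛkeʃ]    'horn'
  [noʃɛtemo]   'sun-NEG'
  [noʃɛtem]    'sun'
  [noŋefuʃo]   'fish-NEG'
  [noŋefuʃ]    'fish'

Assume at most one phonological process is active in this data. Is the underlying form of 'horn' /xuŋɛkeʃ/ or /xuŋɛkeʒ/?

/xuŋɛkeʒ/

The root 'horn' surfaces as [xuŋɛkeʒo] and [xuŋɛkeʃ], with a stem-final [ʒ] ~ [ʃ] alternation.
If /ʃ/ were underlying and a rule turned it into [ʒ] before the NEG suffix, 'fish' would also alternate; but it has [ʃ] in both [noŋefuʃo] and [noŋefuʃ].
So /ʒ/ is underlying, and a rule of word-final obstruent devoicing — voiced obstruents become voiceless word-finally — gives [ʃ].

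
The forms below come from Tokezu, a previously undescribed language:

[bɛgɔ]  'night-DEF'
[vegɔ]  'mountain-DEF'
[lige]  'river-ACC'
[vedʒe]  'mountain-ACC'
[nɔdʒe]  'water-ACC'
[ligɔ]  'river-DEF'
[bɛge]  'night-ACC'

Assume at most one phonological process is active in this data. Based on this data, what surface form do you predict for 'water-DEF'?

[nɔgɔ]

The root 'mountain' surfaces as [vegɔ] and [vedʒe], with a stem-final [g] ~ [dʒ] alternation.
If /g/ were underlying and a rule turned it into [dʒ] before the ACC suffix, 'river' would also alternate; but it has [g] in both [ligɔ] and [lige].
The alternation reflects depalatalization: palato-alveolar /dʒ/ becomes [g] when no front vowel follows. /dʒ/ is underlying.
The one attested form of 'water', [nɔdʒe], shows underlying /nɔdʒ/. Applying the same rule when no front vowel follows gives [nɔgɔ].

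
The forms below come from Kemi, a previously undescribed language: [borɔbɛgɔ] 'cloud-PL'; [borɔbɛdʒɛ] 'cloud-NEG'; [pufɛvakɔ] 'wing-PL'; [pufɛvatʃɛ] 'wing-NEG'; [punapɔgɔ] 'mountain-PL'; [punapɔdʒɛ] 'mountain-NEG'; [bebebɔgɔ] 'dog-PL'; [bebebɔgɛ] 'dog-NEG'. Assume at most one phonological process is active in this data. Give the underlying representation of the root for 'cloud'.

In [borɔbɛgɔ] and [borɔbɛdʒɛ] the final segment of 'cloud' alternates: [g] ~ [dʒ].
But 'dog' keeps [g] in both environments ([bebebɔgɔ], [bebebɔgɛ]), so there is no rule changing /g/ to [dʒ] before the NEG suffix.
The underlying segment must be /dʒ/; palato-alveolar /tʃ/ and /dʒ/ become [k] and [g] when no front vowel follows, yielding [g] there.

/borɔbɛdʒ/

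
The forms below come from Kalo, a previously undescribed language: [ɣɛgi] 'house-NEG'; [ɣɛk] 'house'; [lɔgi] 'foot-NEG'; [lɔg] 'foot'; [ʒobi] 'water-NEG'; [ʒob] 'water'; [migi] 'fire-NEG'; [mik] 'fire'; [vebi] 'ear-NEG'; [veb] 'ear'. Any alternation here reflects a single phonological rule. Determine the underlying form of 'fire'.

The stem for 'fire' ends in [g] in [migi] but [k] in [mik].
But 'foot' keeps [g] in both environments ([lɔgi], [lɔg]), so there is no rule changing /g/ to [k] in isolation.
Therefore /k/ is basic and [g] is derived by intervocalic voicing (voiceless stops become voiced between vowels).
The underlying form of 'fire' is therefore /mik/.

/mik/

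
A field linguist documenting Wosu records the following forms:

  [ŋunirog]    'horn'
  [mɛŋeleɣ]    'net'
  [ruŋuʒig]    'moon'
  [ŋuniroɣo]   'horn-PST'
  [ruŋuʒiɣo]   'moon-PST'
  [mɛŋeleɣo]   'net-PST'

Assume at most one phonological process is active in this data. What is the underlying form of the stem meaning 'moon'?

The stem for 'moon' ends in [ɣ] in [ruŋuʒiɣo] but [g] in [ruŋuʒig].
If /ɣ/ were underlying and a rule turned it into [g] in isolation, 'net' would also alternate; but it has [ɣ] in both [mɛŋeleɣo] and [mɛŋeleɣ].
So /g/ is underlying, and a rule of intervocalic spirantization — voiced stops become fricatives between vowels — gives [ɣ].

/ruŋuʒig/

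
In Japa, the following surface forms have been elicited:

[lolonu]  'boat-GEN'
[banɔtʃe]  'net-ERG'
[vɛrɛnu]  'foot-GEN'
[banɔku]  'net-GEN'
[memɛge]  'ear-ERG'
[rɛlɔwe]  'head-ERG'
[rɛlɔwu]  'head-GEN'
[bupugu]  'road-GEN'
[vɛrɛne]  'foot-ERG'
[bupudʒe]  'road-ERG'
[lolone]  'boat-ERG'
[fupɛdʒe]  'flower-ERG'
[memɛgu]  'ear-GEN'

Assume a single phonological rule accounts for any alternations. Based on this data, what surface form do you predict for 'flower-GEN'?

The root 'road' surfaces as [bupudʒe] and [bupugu], with a stem-final [dʒ] ~ [g] alternation.
But 'ear' keeps [g] in both environments ([memɛge], [memɛgu]), so there is no rule changing /g/ to [dʒ] before the ERG suffix.
The alternation reflects depalatalization: palato-alveolar /tʃ/ and /dʒ/ become [k] and [g] when no front vowel follows. /dʒ/ is underlying.
From [fupɛdʒe] the stem 'flower' is /fupɛdʒ/; when no front vowel follows this yields [fupɛgu].

[fupɛgu]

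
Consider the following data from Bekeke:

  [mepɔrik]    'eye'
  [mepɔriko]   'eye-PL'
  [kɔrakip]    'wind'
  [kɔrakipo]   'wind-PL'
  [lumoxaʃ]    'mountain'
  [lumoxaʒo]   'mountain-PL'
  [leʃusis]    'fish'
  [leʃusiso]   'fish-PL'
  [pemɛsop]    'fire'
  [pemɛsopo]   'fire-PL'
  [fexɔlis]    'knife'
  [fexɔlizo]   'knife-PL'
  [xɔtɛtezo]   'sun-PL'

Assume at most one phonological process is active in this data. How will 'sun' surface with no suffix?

[xɔtɛtes]

The stem for 'knife' ends in [s] in [fexɔlis] but [z] in [fexɔlizo].
The stem 'fish' ([leʃusis], [leʃusiso]) shows [s] unchanged in both environments, so [s] cannot be basic with [z] derived before the PL suffix.
The underlying segment must be /z/; voiced obstruents become voiceless word-finally, yielding [s] there.
From [xɔtɛtezo] the stem 'sun' is /xɔtɛtez/; word-finally this yields [xɔtɛtes].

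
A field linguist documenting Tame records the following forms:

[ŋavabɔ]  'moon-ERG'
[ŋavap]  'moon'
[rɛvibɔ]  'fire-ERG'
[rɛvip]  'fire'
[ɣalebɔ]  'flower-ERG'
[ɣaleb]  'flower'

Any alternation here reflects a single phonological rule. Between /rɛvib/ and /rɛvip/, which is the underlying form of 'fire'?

The root 'fire' surfaces as [rɛvibɔ] and [rɛvip], with a stem-final [b] ~ [p] alternation.
Compare 'flower', with invariant [b] in [ɣalebɔ] and [ɣaleb]: an analysis with underlying /b/ and a rule producing [p] in isolation would wrongly predict alternation here too.
The underlying segment must be /p/; voiceless stops become voiced between vowels, yielding [b] there.

/rɛvip/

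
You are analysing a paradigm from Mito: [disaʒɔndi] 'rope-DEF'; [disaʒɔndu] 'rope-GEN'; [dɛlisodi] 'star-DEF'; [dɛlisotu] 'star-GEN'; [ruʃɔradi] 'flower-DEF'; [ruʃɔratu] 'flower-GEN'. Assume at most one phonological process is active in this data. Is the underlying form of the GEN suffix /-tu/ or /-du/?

The GEN morpheme has two allomorphs, [-du] and [-tu].
The DEF suffix, which begins with [d], is invariant after every stem; so [d] is not altered by any rule here.
So the underlying form is /-tu/, and voiceless stops become voiced after a nasal.

/-tu/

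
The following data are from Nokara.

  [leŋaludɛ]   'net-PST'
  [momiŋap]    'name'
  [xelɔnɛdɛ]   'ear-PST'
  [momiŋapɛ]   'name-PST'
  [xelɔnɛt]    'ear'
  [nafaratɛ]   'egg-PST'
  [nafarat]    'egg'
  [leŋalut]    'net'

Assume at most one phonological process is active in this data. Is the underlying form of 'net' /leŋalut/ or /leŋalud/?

/leŋalud/

The root 'net' surfaces as [leŋaludɛ] and [leŋalut], with a stem-final [d] ~ [t] alternation.
Compare 'egg', with invariant [t] in [nafaratɛ] and [nafarat]: an analysis with underlying /t/ and a rule producing [d] before the PST suffix would wrongly predict alternation here too.
Therefore /d/ is basic and [t] is derived by word-final obstruent devoicing (voiced obstruents become voiceless word-finally).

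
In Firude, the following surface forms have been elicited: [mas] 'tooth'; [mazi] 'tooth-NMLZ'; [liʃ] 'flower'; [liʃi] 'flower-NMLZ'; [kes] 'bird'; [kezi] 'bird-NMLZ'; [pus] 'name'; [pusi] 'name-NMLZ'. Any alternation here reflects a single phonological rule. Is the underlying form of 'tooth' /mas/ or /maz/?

/maz/

In [mas] and [mazi] the final segment of 'tooth' alternates: [s] ~ [z].
Compare 'name', with invariant [s] in [pus] and [pusi]: an analysis with underlying /s/ and a rule producing [z] before the NMLZ suffix would wrongly predict alternation here too.
The alternation reflects word-final obstruent devoicing: voiced obstruents become voiceless word-finally. /z/ is underlying.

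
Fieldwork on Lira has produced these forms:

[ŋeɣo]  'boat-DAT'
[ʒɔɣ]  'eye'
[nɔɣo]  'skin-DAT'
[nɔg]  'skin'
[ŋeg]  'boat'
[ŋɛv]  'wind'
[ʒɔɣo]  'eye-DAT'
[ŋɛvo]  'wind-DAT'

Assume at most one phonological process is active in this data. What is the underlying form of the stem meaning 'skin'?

/nɔg/

'skin' shows [ɣ] ~ [g] at the end of the stem ([nɔɣo] vs [nɔg]).
If /ɣ/ were underlying and a rule turned it into [g] in isolation, 'eye' would also alternate; but it has [ɣ] in both [ʒɔɣo] and [ʒɔɣ].
The alternation reflects intervocalic spirantization: voiced stops become fricatives between vowels. /g/ is underlying.
So 'skin' = /nɔg/.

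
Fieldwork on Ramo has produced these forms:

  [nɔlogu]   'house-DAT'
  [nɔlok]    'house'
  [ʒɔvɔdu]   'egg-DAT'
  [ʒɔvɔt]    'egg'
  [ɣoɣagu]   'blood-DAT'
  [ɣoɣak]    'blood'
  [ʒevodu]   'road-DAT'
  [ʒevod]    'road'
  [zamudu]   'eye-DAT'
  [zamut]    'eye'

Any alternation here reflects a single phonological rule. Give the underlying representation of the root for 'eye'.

'eye' shows [d] ~ [t] at the end of the stem ([zamudu] vs [zamut]).
Compare 'road', with invariant [d] in [ʒevodu] and [ʒevod]: an analysis with underlying /d/ and a rule producing [t] in isolation would wrongly predict alternation here too.
The underlying segment must be /t/; voiceless stops become voiced between vowels, yielding [d] there.

/zamut/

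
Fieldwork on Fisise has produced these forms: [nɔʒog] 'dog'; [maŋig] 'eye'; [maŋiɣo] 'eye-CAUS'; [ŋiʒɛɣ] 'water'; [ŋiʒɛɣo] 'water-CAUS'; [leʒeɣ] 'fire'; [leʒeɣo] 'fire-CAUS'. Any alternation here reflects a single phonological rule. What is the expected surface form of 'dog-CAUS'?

The root 'eye' surfaces as [maŋig] and [maŋiɣo], with a stem-final [g] ~ [ɣ] alternation.
But 'fire' keeps [ɣ] in both environments ([leʒeɣ], [leʒeɣo]), so there is no rule changing /ɣ/ to [g] in isolation.
Therefore /g/ is basic and [ɣ] is derived by intervocalic spirantization (voiced stops become fricatives between vowels).
The one attested form of 'dog', [nɔʒog], shows underlying /nɔʒog/. Applying the same rule between vowels gives [nɔʒoɣo].

[nɔʒoɣo]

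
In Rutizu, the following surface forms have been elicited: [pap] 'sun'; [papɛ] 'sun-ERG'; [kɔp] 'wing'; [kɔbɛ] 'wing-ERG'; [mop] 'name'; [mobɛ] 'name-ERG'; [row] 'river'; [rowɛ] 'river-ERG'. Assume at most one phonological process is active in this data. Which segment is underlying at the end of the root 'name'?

/b/

The stem for 'name' ends in [p] in [mop] but [b] in [mobɛ].
Compare 'sun', with invariant [p] in [pap] and [papɛ]: an analysis with underlying /p/ and a rule producing [b] before the ERG suffix would wrongly predict alternation here too.
Therefore /b/ is basic and [p] is derived by word-final obstruent devoicing (voiced obstruents become voiceless word-finally).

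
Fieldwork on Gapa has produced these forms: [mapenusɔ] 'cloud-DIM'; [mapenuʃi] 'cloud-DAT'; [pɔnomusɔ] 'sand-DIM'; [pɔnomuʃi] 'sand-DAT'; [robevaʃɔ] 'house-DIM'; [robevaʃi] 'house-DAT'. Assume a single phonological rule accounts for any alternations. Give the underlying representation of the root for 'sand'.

/pɔnomus/

In [pɔnomusɔ] and [pɔnomuʃi] the final segment of 'sand' alternates: [s] ~ [ʃ].
Compare 'house', with invariant [ʃ] in [robevaʃɔ] and [robevaʃi]: an analysis with underlying /ʃ/ and a rule producing [s] before the DIM suffix would wrongly predict alternation here too.
Therefore /s/ is basic and [ʃ] is derived by palatalization before a front vowel (/s/ becomes palato-alveolar [ʃ] before a front vowel).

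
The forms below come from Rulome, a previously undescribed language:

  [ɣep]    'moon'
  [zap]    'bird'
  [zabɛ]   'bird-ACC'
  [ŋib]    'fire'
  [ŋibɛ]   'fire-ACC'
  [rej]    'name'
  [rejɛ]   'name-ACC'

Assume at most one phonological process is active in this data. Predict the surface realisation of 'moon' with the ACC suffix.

[ɣebɛ]

The root 'bird' surfaces as [zap] and [zabɛ], with a stem-final [p] ~ [b] alternation.
The stem 'fire' ([ŋib], [ŋibɛ]) shows [b] unchanged in both environments, so [b] cannot be basic with [p] derived in isolation.
So /p/ is underlying, and a rule of intervocalic voicing — voiceless stops become voiced between vowels — gives [b].
The one attested form of 'moon', [ɣep], shows underlying /ɣep/. Applying the same rule between vowels gives [ɣebɛ].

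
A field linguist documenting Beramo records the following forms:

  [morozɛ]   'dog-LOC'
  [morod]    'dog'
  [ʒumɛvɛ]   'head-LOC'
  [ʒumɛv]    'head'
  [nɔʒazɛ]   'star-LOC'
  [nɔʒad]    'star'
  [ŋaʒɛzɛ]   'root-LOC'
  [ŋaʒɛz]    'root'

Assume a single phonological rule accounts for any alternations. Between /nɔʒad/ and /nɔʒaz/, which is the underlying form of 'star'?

/nɔʒad/

'star' shows [z] ~ [d] at the end of the stem ([nɔʒazɛ] vs [nɔʒad]).
The stem 'root' ([ŋaʒɛzɛ], [ŋaʒɛz]) shows [z] unchanged in both environments, so [z] cannot be basic with [d] derived in isolation.
The alternation reflects intervocalic spirantization: voiced stops become fricatives between vowels. /d/ is underlying.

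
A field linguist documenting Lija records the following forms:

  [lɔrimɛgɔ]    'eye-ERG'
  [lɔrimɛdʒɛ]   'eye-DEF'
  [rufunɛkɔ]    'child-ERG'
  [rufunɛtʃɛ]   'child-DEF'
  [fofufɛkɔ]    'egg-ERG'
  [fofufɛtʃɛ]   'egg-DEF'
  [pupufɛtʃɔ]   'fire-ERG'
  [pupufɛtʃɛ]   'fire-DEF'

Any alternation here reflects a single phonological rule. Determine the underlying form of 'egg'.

/fofufɛk/

'egg' shows [k] ~ [tʃ] at the end of the stem ([fofufɛkɔ] vs [fofufɛtʃɛ]).
Compare 'fire', with invariant [tʃ] in [pupufɛtʃɔ] and [pupufɛtʃɛ]: an analysis with underlying /tʃ/ and a rule producing [k] before the ERG suffix would wrongly predict alternation here too.
So /k/ is underlying, and a rule of palatalization before a front vowel — /k/ and /g/ become palato-alveolar [tʃ] and [dʒ] before a front vowel — gives [tʃ].
The underlying form of 'egg' is therefore /fofufɛk/.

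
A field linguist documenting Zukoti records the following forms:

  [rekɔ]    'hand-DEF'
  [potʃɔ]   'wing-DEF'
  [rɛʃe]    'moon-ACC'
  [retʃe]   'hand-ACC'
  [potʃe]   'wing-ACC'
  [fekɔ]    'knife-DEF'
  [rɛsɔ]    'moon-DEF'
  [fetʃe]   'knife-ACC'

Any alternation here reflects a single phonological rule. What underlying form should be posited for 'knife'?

/fek/

'knife' shows [tʃ] ~ [k] at the end of the stem ([fetʃe] vs [fekɔ]).
The stem 'wing' ([potʃe], [potʃɔ]) shows [tʃ] unchanged in both environments, so [tʃ] cannot be basic with [k] derived before the DEF suffix.
The underlying segment must be /k/; /k/ and /s/ become palato-alveolar [tʃ] and [ʃ] before a front vowel, yielding [tʃ] there.
Hence 'knife' is /fek/ underlyingly.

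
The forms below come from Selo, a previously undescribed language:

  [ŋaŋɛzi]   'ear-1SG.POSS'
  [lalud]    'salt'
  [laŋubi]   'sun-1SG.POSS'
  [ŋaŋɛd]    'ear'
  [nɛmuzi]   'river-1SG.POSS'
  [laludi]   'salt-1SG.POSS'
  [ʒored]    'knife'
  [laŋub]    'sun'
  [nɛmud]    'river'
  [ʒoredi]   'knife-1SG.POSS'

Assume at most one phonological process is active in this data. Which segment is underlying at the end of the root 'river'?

'river' shows [d] ~ [z] at the end of the stem ([nɛmud] vs [nɛmuzi]).
Compare 'salt', with invariant [d] in [lalud] and [laludi]: an analysis with underlying /d/ and a rule producing [z] before the 1SG.POSS suffix would wrongly predict alternation here too.
Therefore /z/ is basic and [d] is derived by word-final hardening (voiced fricatives become stops word-finally).

/z/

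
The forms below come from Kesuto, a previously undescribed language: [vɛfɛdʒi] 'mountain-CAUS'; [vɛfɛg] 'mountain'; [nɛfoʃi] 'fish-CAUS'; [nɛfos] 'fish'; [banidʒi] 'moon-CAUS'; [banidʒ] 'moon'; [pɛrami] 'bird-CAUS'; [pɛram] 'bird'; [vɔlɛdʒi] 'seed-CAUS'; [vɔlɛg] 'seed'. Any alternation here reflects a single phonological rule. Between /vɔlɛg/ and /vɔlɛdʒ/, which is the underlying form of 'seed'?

/vɔlɛg/

'seed' shows [dʒ] ~ [g] at the end of the stem ([vɔlɛdʒi] vs [vɔlɛg]).
But 'moon' keeps [dʒ] in both environments ([banidʒi], [banidʒ]), so there is no rule changing /dʒ/ to [g] in isolation.
The alternation reflects palatalization before a front vowel: /g/ and /s/ become palato-alveolar [dʒ] and [ʃ] before a front vowel. /g/ is underlying.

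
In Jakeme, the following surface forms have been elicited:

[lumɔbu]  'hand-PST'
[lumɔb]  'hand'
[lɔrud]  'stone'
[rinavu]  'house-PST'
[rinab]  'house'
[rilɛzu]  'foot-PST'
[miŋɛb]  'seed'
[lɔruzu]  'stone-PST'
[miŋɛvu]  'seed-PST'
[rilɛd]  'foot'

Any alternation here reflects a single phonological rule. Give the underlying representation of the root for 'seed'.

The stem for 'seed' ends in [b] in [miŋɛb] but [v] in [miŋɛvu].
Compare 'hand', with invariant [b] in [lumɔb] and [lumɔbu]: an analysis with underlying /b/ and a rule producing [v] before the PST suffix would wrongly predict alternation here too.
The underlying segment must be /v/; voiced fricatives become stops word-finally, yielding [b] there.

/miŋɛv/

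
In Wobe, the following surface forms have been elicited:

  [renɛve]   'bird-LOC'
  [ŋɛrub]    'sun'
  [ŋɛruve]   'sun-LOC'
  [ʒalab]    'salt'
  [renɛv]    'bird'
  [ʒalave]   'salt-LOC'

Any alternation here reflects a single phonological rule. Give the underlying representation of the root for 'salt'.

/ʒalab/

In [ʒalab] and [ʒalave] the final segment of 'salt' alternates: [b] ~ [v].
But 'bird' keeps [v] in both environments ([renɛv], [renɛve]), so there is no rule changing /v/ to [b] in isolation.
The underlying segment must be /b/; voiced stops become fricatives between vowels, yielding [v] there.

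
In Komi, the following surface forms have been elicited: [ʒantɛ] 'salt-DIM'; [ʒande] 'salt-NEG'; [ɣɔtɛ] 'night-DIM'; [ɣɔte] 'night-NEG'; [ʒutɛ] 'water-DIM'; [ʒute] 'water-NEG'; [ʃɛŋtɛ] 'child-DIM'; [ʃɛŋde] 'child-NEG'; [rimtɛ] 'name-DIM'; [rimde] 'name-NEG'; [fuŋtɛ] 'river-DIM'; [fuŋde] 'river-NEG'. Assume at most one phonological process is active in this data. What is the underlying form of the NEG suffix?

The NEG suffix surfaces as [-de] and [-te], depending on the final segment of the stem.
By contrast the DIM suffix keeps its initial [t] throughout — that segment must be underlying.
So the underlying form is /-de/, and voiced stops become voiceless after a vowel.

/-de/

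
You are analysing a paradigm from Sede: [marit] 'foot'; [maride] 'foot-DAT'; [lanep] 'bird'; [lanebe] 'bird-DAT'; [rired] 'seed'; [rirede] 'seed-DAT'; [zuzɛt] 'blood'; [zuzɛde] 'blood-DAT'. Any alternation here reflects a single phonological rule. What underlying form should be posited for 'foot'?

In [marit] and [maride] the final segment of 'foot' alternates: [t] ~ [d].
If /d/ were underlying and a rule turned it into [t] in isolation, 'seed' would also alternate; but it has [d] in both [rired] and [rirede].
So /t/ is underlying, and a rule of intervocalic voicing — voiceless stops become voiced between vowels — gives [d].
So 'foot' = /marit/.

/marit/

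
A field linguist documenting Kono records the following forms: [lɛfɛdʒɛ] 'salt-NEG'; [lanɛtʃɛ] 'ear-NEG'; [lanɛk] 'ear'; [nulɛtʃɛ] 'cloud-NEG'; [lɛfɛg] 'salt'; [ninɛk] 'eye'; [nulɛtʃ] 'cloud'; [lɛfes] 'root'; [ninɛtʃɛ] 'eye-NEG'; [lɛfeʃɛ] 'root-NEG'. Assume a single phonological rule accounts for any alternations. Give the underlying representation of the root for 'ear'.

/lanɛk/

The root 'ear' surfaces as [lanɛtʃɛ] and [lanɛk], with a stem-final [tʃ] ~ [k] alternation.
If /tʃ/ were underlying and a rule turned it into [k] in isolation, 'cloud' would also alternate; but it has [tʃ] in both [nulɛtʃɛ] and [nulɛtʃ].
Therefore /k/ is basic and [tʃ] is derived by palatalization before a front vowel (/k/, /g/ and /s/ become palato-alveolar [tʃ], [dʒ] and [ʃ] before a front vowel).
The underlying form of 'ear' is therefore /lanɛk/.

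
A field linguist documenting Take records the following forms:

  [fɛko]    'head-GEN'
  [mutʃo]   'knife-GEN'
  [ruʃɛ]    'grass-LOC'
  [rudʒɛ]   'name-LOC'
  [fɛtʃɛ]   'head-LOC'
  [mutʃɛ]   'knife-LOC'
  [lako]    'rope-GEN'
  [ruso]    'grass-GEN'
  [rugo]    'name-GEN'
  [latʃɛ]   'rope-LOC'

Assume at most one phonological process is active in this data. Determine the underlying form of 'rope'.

The root 'rope' surfaces as [lako] and [latʃɛ], with a stem-final [k] ~ [tʃ] alternation.
But 'knife' keeps [tʃ] in both environments ([mutʃo], [mutʃɛ]), so there is no rule changing /tʃ/ to [k] before the GEN suffix.
The alternation reflects palatalization before a front vowel: /k/, /g/ and /s/ become palato-alveolar [tʃ], [dʒ] and [ʃ] before a front vowel. /k/ is underlying.
So 'rope' = /lak/.

/lak/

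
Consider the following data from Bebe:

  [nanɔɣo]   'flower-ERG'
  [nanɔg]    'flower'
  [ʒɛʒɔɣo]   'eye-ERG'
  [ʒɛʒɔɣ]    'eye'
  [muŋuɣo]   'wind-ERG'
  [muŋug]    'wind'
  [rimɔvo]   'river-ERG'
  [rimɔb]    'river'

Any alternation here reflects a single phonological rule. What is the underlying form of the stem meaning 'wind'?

/muŋug/

The stem for 'wind' ends in [ɣ] in [muŋuɣo] but [g] in [muŋug].
Compare 'eye', with invariant [ɣ] in [ʒɛʒɔɣo] and [ʒɛʒɔɣ]: an analysis with underlying /ɣ/ and a rule producing [g] in isolation would wrongly predict alternation here too.
The alternation reflects intervocalic spirantization: voiced stops become fricatives between vowels. /g/ is underlying.
So 'wind' = /muŋug/.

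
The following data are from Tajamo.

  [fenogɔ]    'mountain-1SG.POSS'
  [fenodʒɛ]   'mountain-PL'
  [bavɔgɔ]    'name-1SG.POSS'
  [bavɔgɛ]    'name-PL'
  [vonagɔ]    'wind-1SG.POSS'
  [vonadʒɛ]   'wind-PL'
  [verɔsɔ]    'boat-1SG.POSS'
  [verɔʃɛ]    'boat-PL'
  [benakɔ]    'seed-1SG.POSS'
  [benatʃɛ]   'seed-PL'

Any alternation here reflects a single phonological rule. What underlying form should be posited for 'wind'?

'wind' shows [g] ~ [dʒ] at the end of the stem ([vonagɔ] vs [vonadʒɛ]).
But 'name' keeps [g] in both environments ([bavɔgɔ], [bavɔgɛ]), so there is no rule changing /g/ to [dʒ] before the PL suffix.
The alternation reflects depalatalization: palato-alveolar /tʃ/, /dʒ/ and /ʃ/ become [k], [g] and [s] when no front vowel follows. /dʒ/ is underlying.
The underlying form of 'wind' is therefore /vonadʒ/.

/vonadʒ/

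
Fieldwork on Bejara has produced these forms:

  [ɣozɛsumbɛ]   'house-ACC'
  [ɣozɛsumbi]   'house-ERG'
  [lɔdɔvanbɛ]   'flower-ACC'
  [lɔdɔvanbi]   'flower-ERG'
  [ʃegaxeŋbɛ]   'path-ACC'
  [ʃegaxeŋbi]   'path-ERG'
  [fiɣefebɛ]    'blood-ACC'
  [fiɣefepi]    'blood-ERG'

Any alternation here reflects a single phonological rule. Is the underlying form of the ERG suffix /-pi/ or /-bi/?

/-pi/

The ERG morpheme has two allomorphs, [-bi] and [-pi].
By contrast the ACC suffix keeps its initial [b] throughout — that segment must be underlying.
The ERG suffix is therefore /-pi/ underlyingly, with post-nasal voicing: voiceless stops become voiced after a nasal.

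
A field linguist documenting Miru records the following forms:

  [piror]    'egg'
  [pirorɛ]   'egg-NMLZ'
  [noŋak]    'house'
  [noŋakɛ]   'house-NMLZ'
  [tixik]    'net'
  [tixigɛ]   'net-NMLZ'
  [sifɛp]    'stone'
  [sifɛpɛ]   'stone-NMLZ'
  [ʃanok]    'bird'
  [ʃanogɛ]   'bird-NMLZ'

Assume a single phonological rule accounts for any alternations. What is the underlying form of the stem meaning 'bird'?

In [ʃanok] and [ʃanogɛ] the final segment of 'bird' alternates: [k] ~ [g].
If /k/ were underlying and a rule turned it into [g] before the NMLZ suffix, 'house' would also alternate; but it has [k] in both [noŋak] and [noŋakɛ].
Therefore /g/ is basic and [k] is derived by word-final obstruent devoicing (voiced obstruents become voiceless word-finally).

/ʃanog/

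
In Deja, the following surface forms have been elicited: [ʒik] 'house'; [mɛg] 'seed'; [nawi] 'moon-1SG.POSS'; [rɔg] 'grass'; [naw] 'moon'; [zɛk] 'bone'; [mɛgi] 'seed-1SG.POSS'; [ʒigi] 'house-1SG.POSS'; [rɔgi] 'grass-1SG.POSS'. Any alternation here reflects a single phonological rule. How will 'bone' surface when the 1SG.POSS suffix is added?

[zɛgi]

The stem for 'house' ends in [g] in [ʒigi] but [k] in [ʒik].
But 'seed' keeps [g] in both environments ([mɛgi], [mɛg]), so there is no rule changing /g/ to [k] in isolation.
The alternation reflects intervocalic voicing: voiceless stops become voiced between vowels. /k/ is underlying.
From [zɛk] the stem 'bone' is /zɛk/; between vowels this yields [zɛgi].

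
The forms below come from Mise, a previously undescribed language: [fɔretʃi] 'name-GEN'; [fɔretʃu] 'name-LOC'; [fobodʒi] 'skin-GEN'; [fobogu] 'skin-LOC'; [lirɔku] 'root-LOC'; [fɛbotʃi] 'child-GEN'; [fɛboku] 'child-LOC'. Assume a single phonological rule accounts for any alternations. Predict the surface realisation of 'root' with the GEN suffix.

[lirɔtʃi]

In [fɛbotʃi] and [fɛboku] the final segment of 'child' alternates: [tʃ] ~ [k].
If /tʃ/ were underlying and a rule turned it into [k] before the LOC suffix, 'name' would also alternate; but it has [tʃ] in both [fɔretʃi] and [fɔretʃu].
Therefore /k/ is basic and [tʃ] is derived by palatalization before a front vowel (/k/ and /g/ become palato-alveolar [tʃ] and [dʒ] before a front vowel).
The one attested form of 'root', [lirɔku], shows underlying /lirɔk/. Applying the same rule before a front vowel gives [lirɔtʃi].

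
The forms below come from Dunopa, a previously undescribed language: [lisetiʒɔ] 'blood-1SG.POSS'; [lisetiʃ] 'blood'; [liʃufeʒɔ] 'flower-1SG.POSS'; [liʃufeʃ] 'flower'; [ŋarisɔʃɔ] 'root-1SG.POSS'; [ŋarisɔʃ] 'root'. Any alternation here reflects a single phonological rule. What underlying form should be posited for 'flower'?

/liʃufeʒ/

The stem for 'flower' ends in [ʒ] in [liʃufeʒɔ] but [ʃ] in [liʃufeʃ].
But 'root' keeps [ʃ] in both environments ([ŋarisɔʃɔ], [ŋarisɔʃ]), so there is no rule changing /ʃ/ to [ʒ] before the 1SG.POSS suffix.
The alternation reflects word-final obstruent devoicing: voiced obstruents become voiceless word-finally. /ʒ/ is underlying.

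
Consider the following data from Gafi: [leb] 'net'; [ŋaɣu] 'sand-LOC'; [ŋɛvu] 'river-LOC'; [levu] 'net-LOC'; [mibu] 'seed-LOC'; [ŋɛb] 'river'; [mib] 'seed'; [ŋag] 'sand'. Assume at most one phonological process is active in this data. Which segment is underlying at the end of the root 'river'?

/v/

In [ŋɛvu] and [ŋɛb] the final segment of 'river' alternates: [v] ~ [b].
The stem 'seed' ([mibu], [mib]) shows [b] unchanged in both environments, so [b] cannot be basic with [v] derived before the LOC suffix.
The alternation reflects word-final hardening: voiced fricatives become stops word-finally. /v/ is underlying.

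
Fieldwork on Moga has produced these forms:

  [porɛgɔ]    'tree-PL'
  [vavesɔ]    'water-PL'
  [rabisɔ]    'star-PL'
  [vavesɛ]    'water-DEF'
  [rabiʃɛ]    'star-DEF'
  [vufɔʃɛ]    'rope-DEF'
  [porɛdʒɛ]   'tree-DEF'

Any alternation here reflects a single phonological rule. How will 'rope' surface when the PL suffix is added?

In [rabisɔ] and [rabiʃɛ] the final segment of 'star' alternates: [s] ~ [ʃ].
But 'water' keeps [s] in both environments ([vavesɔ], [vavesɛ]), so there is no rule changing /s/ to [ʃ] before the DEF suffix.
The underlying segment must be /ʃ/; palato-alveolar /dʒ/ and /ʃ/ become [g] and [s] when no front vowel follows, yielding [s] there.
From [vufɔʃɛ] the stem 'rope' is /vufɔʃ/; when no front vowel follows this yields [vufɔsɔ].

[vufɔsɔ]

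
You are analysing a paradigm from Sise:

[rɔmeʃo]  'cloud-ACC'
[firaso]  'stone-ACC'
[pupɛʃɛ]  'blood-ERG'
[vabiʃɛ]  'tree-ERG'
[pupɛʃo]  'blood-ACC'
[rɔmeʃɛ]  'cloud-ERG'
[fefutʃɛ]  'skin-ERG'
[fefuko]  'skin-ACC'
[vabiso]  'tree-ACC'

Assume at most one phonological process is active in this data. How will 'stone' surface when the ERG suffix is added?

The root 'tree' surfaces as [vabiʃɛ] and [vabiso], with a stem-final [ʃ] ~ [s] alternation.
If /ʃ/ were underlying and a rule turned it into [s] before the ACC suffix, 'cloud' would also alternate; but it has [ʃ] in both [rɔmeʃɛ] and [rɔmeʃo].
So /s/ is underlying, and a rule of palatalization before a front vowel — /k/ and /s/ become palato-alveolar [tʃ] and [ʃ] before a front vowel — gives [ʃ].
The one attested form of 'stone', [firaso], shows underlying /firas/. Applying the same rule before a front vowel gives [firaʃɛ].

[firaʃɛ]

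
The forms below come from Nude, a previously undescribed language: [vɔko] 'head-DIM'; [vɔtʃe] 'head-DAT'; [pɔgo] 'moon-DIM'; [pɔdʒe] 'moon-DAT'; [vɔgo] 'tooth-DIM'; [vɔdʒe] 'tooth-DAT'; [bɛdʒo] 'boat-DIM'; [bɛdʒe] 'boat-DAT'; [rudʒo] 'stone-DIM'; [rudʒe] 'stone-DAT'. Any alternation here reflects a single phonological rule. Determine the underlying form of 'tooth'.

/vɔg/

The root 'tooth' surfaces as [vɔgo] and [vɔdʒe], with a stem-final [g] ~ [dʒ] alternation.
The stem 'boat' ([bɛdʒo], [bɛdʒe]) shows [dʒ] unchanged in both environments, so [dʒ] cannot be basic with [g] derived before the DIM suffix.
The underlying segment must be /g/; /k/ and /g/ become palato-alveolar [tʃ] and [dʒ] before a front vowel, yielding [dʒ] there.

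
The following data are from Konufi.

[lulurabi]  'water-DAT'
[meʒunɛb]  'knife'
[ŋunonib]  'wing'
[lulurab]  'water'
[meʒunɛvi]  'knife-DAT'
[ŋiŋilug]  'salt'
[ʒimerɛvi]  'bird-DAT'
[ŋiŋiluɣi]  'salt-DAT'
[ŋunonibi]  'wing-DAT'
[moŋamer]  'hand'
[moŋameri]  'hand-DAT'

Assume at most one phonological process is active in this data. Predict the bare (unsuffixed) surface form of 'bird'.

[ʒimerɛb]

The root 'knife' surfaces as [meʒunɛvi] and [meʒunɛb], with a stem-final [v] ~ [b] alternation.
Compare 'wing', with invariant [b] in [ŋunonibi] and [ŋunonib]: an analysis with underlying /b/ and a rule producing [v] before the DAT suffix would wrongly predict alternation here too.
So /v/ is underlying, and a rule of word-final hardening — voiced fricatives become stops word-finally — gives [b].
The one attested form of 'bird', [ʒimerɛvi], shows underlying /ʒimerɛv/. Applying the same rule word-finally gives [ʒimerɛb].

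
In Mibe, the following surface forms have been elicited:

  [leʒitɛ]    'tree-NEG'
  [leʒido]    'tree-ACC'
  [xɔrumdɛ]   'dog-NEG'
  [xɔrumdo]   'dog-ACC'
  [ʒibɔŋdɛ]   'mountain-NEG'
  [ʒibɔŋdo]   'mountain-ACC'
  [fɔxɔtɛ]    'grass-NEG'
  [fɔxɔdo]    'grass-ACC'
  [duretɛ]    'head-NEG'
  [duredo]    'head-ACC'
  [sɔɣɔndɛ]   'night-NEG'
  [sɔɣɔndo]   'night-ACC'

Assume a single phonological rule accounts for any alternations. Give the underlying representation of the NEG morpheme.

/-tɛ/

The NEG morpheme has two allomorphs, [-dɛ] and [-tɛ].
The ACC suffix, which begins with [d], is invariant after every stem; so [d] is not altered by any rule here.
The NEG suffix is therefore /-tɛ/ underlyingly, with post-nasal voicing: voiceless stops become voiced after a nasal.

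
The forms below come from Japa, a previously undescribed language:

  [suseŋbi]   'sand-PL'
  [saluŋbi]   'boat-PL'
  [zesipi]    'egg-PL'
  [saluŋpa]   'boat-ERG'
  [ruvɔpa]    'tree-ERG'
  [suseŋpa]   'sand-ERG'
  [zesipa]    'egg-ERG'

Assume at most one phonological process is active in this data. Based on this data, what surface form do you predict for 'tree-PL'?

[ruvɔpi]

The PL suffix surfaces as [-bi] and [-pi], depending on the final segment of the stem.
By contrast the ERG suffix keeps its initial [p] throughout — that segment must be underlying.
The PL suffix is therefore /-bi/ underlyingly, with post-vocalic devoicing: voiced stops become voiceless after a vowel.
After 'tree', which ends in a vowel, the suffix surfaces as [-pi], giving [ruvɔpi].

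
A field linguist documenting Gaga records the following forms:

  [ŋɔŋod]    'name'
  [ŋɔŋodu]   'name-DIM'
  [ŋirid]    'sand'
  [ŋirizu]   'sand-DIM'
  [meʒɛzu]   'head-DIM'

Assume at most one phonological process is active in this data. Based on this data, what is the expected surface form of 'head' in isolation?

[meʒɛd]

The root 'sand' surfaces as [ŋirid] and [ŋirizu], with a stem-final [d] ~ [z] alternation.
If /d/ were underlying and a rule turned it into [z] before the DIM suffix, 'name' would also alternate; but it has [d] in both [ŋɔŋod] and [ŋɔŋodu].
Therefore /z/ is basic and [d] is derived by word-final hardening (voiced fricatives become stops word-finally).
The one attested form of 'head', [meʒɛzu], shows underlying /meʒɛz/. Applying the same rule word-finally gives [meʒɛd].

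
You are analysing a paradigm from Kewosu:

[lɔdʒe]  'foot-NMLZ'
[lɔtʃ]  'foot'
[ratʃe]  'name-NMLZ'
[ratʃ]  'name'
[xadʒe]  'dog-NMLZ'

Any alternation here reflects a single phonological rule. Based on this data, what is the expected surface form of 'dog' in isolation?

The root 'foot' surfaces as [lɔdʒe] and [lɔtʃ], with a stem-final [dʒ] ~ [tʃ] alternation.
The stem 'name' ([ratʃe], [ratʃ]) shows [tʃ] unchanged in both environments, so [tʃ] cannot be basic with [dʒ] derived before the NMLZ suffix.
The underlying segment must be /dʒ/; voiced obstruents become voiceless word-finally, yielding [tʃ] there.
The one attested form of 'dog', [xadʒe], shows underlying /xadʒ/. Applying the same rule word-finally gives [xatʃ].

[xatʃ]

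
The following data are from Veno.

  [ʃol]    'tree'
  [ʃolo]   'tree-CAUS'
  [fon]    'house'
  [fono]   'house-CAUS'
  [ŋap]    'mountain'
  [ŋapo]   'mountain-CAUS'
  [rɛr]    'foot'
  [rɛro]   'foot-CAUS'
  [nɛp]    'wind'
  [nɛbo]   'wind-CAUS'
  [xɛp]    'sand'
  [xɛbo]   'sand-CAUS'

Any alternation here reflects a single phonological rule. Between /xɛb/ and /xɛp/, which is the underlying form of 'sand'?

In [xɛp] and [xɛbo] the final segment of 'sand' alternates: [p] ~ [b].
But 'mountain' keeps [p] in both environments ([ŋap], [ŋapo]), so there is no rule changing /p/ to [b] before the CAUS suffix.
The underlying segment must be /b/; voiced obstruents become voiceless word-finally, yielding [p] there.

/xɛb/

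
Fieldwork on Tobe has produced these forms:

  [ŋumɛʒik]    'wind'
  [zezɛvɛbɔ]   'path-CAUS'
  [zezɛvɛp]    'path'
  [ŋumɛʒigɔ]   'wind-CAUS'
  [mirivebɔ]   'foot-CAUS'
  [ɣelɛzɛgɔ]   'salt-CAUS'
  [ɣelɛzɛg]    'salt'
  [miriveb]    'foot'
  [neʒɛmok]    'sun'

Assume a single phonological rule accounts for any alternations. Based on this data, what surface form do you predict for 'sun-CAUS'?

The root 'wind' surfaces as [ŋumɛʒik] and [ŋumɛʒigɔ], with a stem-final [k] ~ [g] alternation.
But 'salt' keeps [g] in both environments ([ɣelɛzɛg], [ɣelɛzɛgɔ]), so there is no rule changing /g/ to [k] in isolation.
The alternation reflects intervocalic voicing: voiceless stops become voiced between vowels. /k/ is underlying.
From [neʒɛmok] the stem 'sun' is /neʒɛmok/; between vowels this yields [neʒɛmogɔ].

[neʒɛmogɔ]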